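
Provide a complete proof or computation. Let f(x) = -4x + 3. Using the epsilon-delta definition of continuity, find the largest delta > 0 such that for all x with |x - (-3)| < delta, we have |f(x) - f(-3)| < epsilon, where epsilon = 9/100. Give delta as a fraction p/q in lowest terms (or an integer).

We compute f(-3) = -4*(-3) + 3 = 15.
|f(x) - f(-3)| = |-4x + 3 - (15)| = |-4(x - (-3))| = 4|x - (-3)|.
We need 4|x - (-3)| < 9/100, i.e. |x - (-3)| < 9/100 / 4 = 9/400.
So any delta <= 9/400 works. Conversely, if delta > 9/400, then x = -3 + 9/400 satisfies |x - (-3)| = 9/400 < delta but |f(x) - f(-3)| = 4 * 9/400 = 9/100, which is not < 9/100; so no larger delta works.
Hence the largest such delta is 9/400.

9/400


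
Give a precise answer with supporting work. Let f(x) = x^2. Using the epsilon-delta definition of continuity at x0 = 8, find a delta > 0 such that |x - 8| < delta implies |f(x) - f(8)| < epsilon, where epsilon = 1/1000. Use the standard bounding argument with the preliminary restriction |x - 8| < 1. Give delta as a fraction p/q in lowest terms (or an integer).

Factor: |x^2 - (8)^2| = |x - 8| * |x + 8|.
Impose |x - 8| < 1 first. Then |x + 8| = |(x - 8) + 2*(8)| <= |x - 8| + 2*|8| < 1 + 16 = 17.
So |x^2 - (8)^2| < delta * 17.
We need delta * 17 <= 1/1000, i.e. delta <= 1/1000/17 = 1/17000.
Since 1/17000 < 1, this is tighter than 1; take delta = 1/17000.
So delta = 1/17000 works.

1/17000


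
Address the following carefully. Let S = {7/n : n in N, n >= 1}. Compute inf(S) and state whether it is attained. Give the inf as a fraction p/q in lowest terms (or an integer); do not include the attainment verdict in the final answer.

Analysis:
- Values: 7, 7/2, 7/3, 7/4, ... strictly decreasing.
- The maximum is 7 (n=1); sup = 7 (attained).
- The set is bounded below by 0; 7/n -> 0 so 0 is the greatest lower bound.
- 0 is not in the set, so inf = 0 is not attained.
Conclusion: inf(S) = 0, not attained in S.

0


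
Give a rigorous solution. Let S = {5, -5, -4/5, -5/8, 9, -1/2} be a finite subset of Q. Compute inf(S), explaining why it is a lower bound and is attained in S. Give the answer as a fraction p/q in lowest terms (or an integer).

S is finite, so inf(S) = min(S).
Sorted increasing:
-5, -4/5, -5/8, -1/2, 5, 9
The extremum is -5.
For every x in S, x >= -5. And -5 is in S, so it is attained.
Therefore inf(S) = -5.

-5


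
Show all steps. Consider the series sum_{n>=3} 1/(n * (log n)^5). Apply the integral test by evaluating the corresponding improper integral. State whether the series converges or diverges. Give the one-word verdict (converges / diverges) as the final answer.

Let f(x) = 1/(x*log(x)^5). Then f is positive, continuous, and decreasing on [3, infinity), so the integral test applies.
Compute the improper integral int_{3}^infinity f(x) dx:
  antiderivative F(x) = -1/(4*log(x)^4).
  F(x) -> 0 as x -> infinity.  int = 0 - F(3) = 1/(4*log(3)^4) < infinity. By the integral test, the series converges.

converges


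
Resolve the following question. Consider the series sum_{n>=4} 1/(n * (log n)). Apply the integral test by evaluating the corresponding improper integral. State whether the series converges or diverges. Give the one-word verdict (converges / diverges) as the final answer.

Let f(x) = 1/(x*log(x)). Then f is positive, continuous, and decreasing on [4, infinity), so the integral test applies.
Compute the improper integral int_{4}^infinity f(x) dx:
  antiderivative F(x) = log(log(x)).
  F(x) = log(log(x)) -> infinity as x -> infinity. The integral diverges, so by the integral test, the series diverges.

diverges


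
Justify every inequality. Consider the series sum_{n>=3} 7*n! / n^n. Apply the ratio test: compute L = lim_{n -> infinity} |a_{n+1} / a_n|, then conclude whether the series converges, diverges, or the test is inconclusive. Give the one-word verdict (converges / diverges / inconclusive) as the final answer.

Let a_n denote the general term. Form the ratio a_{n+1}/a_n and simplify:
a_{n+1}/a_n = (n/(n + 1))^n
Take the limit as n -> infinity: L = exp(-1).
Since L = exp(-1) < 1, the ratio test implies the series converges.

converges


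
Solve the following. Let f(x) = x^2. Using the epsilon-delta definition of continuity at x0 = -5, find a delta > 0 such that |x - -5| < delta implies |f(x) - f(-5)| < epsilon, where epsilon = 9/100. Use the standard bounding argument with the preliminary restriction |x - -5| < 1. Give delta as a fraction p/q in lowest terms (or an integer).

Factor: |x^2 - (-5)^2| = |x - -5| * |x + -5|.
Impose |x - -5| < 1 first. Then |x + -5| = |(x - -5) + 2*(-5)| <= |x - -5| + 2*|-5| < 1 + 10 = 11.
So |x^2 - (-5)^2| < delta * 11.
We need delta * 11 <= 9/100, i.e. delta <= 9/100/11 = 9/1100.
Since 9/1100 < 1, this is tighter than 1; take delta = 9/1100.
So delta = 9/1100 works.

9/1100


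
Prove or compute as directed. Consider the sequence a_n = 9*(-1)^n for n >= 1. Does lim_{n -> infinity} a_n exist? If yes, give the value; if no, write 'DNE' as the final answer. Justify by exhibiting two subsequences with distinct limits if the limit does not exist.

Examine the behaviour of a_n along subsequences.
Even-n subsequence a_{2k} = 9 -> 9. Odd-n subsequence a_{2k+1} = -9 -> -9.
Since these two subsequential limits are 9 and -9, distinct, the full sequence cannot converge (a convergent sequence has all subsequences tending to the same limit). So lim a_n does not exist.

DNE


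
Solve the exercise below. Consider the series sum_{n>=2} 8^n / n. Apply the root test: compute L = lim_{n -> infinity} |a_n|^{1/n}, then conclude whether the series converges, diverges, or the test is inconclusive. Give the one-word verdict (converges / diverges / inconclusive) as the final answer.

Let a_n denote the general term. Form |a_n|^(1/n) and simplify:
|a_n|^(1/n) = 8/n^(1/n)
Take the limit as n -> infinity: L = 8.
Since L = 8 > 1, the root test implies divergence.

diverges


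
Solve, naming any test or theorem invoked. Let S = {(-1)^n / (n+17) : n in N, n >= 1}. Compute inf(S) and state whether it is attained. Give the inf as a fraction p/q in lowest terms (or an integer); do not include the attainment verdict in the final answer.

Analysis:
- Values: -1/18, 1/19, -1/20, 1/21, -1/22, ...
- Positive terms (even n): 1/(2+17), 1/(4+17), ... decreasing -> max = 1/19 (n=2).
- Negative terms (odd n): -1/(1+17), -1/(3+17), ... increasing -> min = -1/18 (n=1).
- So sup = 1/19 (attained at n=2); inf = -1/18 (attained at n=1).
Conclusion: inf(S) = -1/18, attained in S.

-1/18


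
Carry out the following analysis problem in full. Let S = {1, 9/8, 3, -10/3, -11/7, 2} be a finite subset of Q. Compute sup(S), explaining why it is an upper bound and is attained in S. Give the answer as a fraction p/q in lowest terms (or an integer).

S is finite, so sup(S) = max(S).
Sorted decreasing:
3, 2, 9/8, 1, -11/7, -10/3
The extremum is 3.
For every x in S, x <= 3. And 3 is in S, so it is attained.
Therefore sup(S) = 3.

3


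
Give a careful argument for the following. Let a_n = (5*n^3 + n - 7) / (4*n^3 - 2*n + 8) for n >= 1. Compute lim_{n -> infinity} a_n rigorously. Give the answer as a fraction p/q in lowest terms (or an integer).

Divide numerator and denominator by n^3, the highest power:
numerator / n^3 = 5 + n^(-2) - 7/n^3
denominator / n^3 = 4 - 2/n^2 + 8/n^3
As n -> infinity, all terms of the form c/n^k (k >= 1) tend to 0.
So numerator / n^3 -> 5 and denominator / n^3 -> 4.
Therefore lim a_n = 5/4.

5/4


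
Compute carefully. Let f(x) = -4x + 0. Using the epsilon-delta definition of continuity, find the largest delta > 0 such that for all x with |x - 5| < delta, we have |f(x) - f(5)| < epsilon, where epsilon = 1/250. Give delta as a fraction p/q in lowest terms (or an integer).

We compute f(5) = -4*(5) + 0 = -20.
|f(x) - f(5)| = |-4x + 0 - (-20)| = |-4(x - 5)| = 4|x - 5|.
We need 4|x - 5| < 1/250, i.e. |x - 5| < 1/250 / 4 = 1/1000.
So any delta <= 1/1000 works. Conversely, if delta > 1/1000, then x = 5 + 1/1000 satisfies |x - 5| = 1/1000 < delta but |f(x) - f(5)| = 4 * 1/1000 = 1/250, which is not < 1/250; so no larger delta works.
Hence the largest such delta is 1/1000.

1/1000


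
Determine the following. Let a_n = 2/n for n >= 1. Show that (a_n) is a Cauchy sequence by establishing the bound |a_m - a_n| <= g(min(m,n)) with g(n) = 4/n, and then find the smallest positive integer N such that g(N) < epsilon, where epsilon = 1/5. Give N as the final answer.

For any m, n >= 1, by the triangle inequality:
|a_m - a_n| = |2/m - 2/n| <= 2*1/m + 2*1/n <= 4/min(m,n).
So g(n) = 4/n bounds the Cauchy difference. Since g(n) -> 0, (a_n) is Cauchy.
Now solve g(N) < 1/5: 4/N < 1/5 <=> N > 4 / (1/5) = 20.
The smallest integer strictly greater than 20 is N = 21.
Check: g(21) = 4/21 = 4/21 < 1/5; g(20) = 1/5 >= 1/5. So N = 21.

21


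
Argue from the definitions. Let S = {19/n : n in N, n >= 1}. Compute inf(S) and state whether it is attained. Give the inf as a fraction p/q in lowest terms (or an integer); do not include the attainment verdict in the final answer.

Analysis:
- Values: 19, 19/2, 19/3, 19/4, ... strictly decreasing.
- The maximum is 19 (n=1); sup = 19 (attained).
- The set is bounded below by 0; 19/n -> 0 so 0 is the greatest lower bound.
- 0 is not in the set, so inf = 0 is not attained.
Conclusion: inf(S) = 0, not attained in S.

0


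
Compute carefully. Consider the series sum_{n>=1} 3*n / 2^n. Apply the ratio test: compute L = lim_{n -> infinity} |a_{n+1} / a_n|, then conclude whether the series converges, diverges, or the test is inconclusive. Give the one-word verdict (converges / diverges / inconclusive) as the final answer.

Let a_n denote the general term. Form the ratio a_{n+1}/a_n and simplify:
a_{n+1}/a_n = (n + 1)/(2*n)
Take the limit as n -> infinity: L = 1/2.
Since L = 1/2 < 1, the ratio test implies the series converges.

converges


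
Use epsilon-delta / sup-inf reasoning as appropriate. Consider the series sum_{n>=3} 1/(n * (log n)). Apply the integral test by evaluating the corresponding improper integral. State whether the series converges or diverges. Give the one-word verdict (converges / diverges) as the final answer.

Let f(x) = 1/(x*log(x)). Then f is positive, continuous, and decreasing on [3, infinity), so the integral test applies.
Compute the improper integral int_{3}^infinity f(x) dx:
  antiderivative F(x) = log(log(x)).
  F(x) = log(log(x)) -> infinity as x -> infinity. The integral diverges, so by the integral test, the series diverges.

diverges


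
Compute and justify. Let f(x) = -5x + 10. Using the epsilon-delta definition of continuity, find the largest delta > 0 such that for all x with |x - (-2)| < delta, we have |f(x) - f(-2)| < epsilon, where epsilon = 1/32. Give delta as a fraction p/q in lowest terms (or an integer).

We compute f(-2) = -5*(-2) + 10 = 20.
|f(x) - f(-2)| = |-5x + 10 - (20)| = |-5(x - (-2))| = 5|x - (-2)|.
We need 5|x - (-2)| < 1/32, i.e. |x - (-2)| < 1/32 / 5 = 1/160.
So any delta <= 1/160 works. Conversely, if delta > 1/160, then x = -2 + 1/160 satisfies |x - (-2)| = 1/160 < delta but |f(x) - f(-2)| = 5 * 1/160 = 1/32, which is not < 1/32; so no larger delta works.
Hence the largest such delta is 1/160.

1/160


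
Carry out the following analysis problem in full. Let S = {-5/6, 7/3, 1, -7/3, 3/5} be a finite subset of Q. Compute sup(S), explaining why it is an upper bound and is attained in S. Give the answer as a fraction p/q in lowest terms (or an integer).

S is finite, so sup(S) = max(S).
Sorted decreasing:
7/3, 1, 3/5, -5/6, -7/3
The extremum is 7/3.
For every x in S, x <= 7/3. And 7/3 is in S, so it is attained.
Therefore sup(S) = 7/3.

7/3


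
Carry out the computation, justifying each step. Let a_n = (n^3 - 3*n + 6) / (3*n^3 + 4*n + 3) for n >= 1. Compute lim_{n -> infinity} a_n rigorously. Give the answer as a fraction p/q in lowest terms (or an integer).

Divide numerator and denominator by n^3, the highest power:
numerator / n^3 = 1 - 3/n^2 + 6/n^3
denominator / n^3 = 3 + 4/n^2 + 3/n^3
As n -> infinity, all terms of the form c/n^k (k >= 1) tend to 0.
So numerator / n^3 -> 1 and denominator / n^3 -> 3.
Therefore lim a_n = 1/3.

1/3


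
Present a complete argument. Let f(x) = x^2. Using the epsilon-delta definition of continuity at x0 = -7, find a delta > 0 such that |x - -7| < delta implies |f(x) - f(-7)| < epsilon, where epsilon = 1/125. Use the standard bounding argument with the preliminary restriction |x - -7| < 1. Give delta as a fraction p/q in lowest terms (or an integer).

Factor: |x^2 - (-7)^2| = |x - -7| * |x + -7|.
Impose |x - -7| < 1 first. Then |x + -7| = |(x - -7) + 2*(-7)| <= |x - -7| + 2*|-7| < 1 + 14 = 15.
So |x^2 - (-7)^2| < delta * 15.
We need delta * 15 <= 1/125, i.e. delta <= 1/125/15 = 1/1875.
Since 1/1875 < 1, this is tighter than 1; take delta = 1/1875.
So delta = 1/1875 works.

1/1875


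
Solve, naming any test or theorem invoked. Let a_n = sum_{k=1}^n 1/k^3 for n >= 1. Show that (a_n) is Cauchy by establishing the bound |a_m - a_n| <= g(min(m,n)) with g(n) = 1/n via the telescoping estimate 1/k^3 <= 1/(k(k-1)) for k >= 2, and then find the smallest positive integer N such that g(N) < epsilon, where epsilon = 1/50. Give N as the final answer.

For m > n >= 1: |a_m - a_n| = sum_{k=n+1}^m 1/k^3.
Use 1/k^3 <= 1/(k(k-1)) = 1/(k-1) - 1/k for k >= 2 (which holds since k^3 >= k^2 >= k(k-1) for k >= 2):
sum_{k=n+1}^m 1/k^3 <= sum_{k=n+1}^m (1/(k-1) - 1/k) = 1/n - 1/m <= 1/n.
By symmetry the same bound holds with n,m swapped, so |a_m - a_n| <= 1/min(m,n) = g(min(m,n)). Since g(n) -> 0, (a_n) is Cauchy.
Now solve g(N) < 1/50: 1/N < 1/50 <=> N > 1/(1/50) = 50.
The smallest integer strictly greater than 50 is N = 51.
Check: g(51) = 1/51 < 1/50; g(50) = 1/50 >= 1/50. So N = 51.

51


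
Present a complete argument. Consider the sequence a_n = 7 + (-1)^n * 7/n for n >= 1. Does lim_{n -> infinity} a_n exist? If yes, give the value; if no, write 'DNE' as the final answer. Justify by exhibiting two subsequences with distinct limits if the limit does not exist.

Examine the behaviour of a_n along subsequences.
Even-n subsequence a_{2k} = 7 + 7/(2k) -> 7. Odd-n subsequence a_{2k+1} = 7 - 7/(2k+1) -> 7. Both tend to 7, which suggests the limit is 7; verify directly.
|a_n - 7| = |(-1)^n * 7/n| = 7/n for every n >= 1.
Given epsilon > 0, choose a positive integer N > 7/epsilon. Then for all n >= N, |a_n - 7| = 7/n <= 7/N < epsilon.
So by the definition of the limit, lim a_n exists and equals 7.

7


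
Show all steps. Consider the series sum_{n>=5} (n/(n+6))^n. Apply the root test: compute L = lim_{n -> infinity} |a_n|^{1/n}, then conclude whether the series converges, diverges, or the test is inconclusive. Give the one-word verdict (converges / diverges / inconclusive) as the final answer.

Let a_n denote the general term. Form |a_n|^(1/n) and simplify:
|a_n|^(1/n) = n/(n + 6)
Take the limit as n -> infinity: L = 1.
Since L = 1, the root test is inconclusive. (In fact a_n = (n/(n+6))^n -> e^(-6) != 0, so the nth-term test shows divergence; but the root test itself gives no conclusion.)

inconclusive


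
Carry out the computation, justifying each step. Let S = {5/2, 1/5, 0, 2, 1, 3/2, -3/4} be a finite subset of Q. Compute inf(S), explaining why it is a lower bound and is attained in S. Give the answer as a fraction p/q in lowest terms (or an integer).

S is finite, so inf(S) = min(S).
Sorted increasing:
-3/4, 0, 1/5, 1, 3/2, 2, 5/2
The extremum is -3/4.
For every x in S, x >= -3/4. And -3/4 is in S, so it is attained.
Therefore inf(S) = -3/4.

-3/4


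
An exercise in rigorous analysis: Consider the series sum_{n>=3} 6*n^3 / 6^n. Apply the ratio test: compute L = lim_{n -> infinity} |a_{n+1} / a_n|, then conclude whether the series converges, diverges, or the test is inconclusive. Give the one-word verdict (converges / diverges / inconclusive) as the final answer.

Let a_n denote the general term. Form the ratio a_{n+1}/a_n and simplify:
a_{n+1}/a_n = (n + 1)^3/(6*n^3)
Take the limit as n -> infinity: L = 1/6.
Since L = 1/6 < 1, the ratio test implies the series converges.

converges


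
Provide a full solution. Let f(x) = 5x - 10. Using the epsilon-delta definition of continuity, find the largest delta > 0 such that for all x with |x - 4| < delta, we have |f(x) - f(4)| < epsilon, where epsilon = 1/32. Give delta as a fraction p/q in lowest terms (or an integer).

We compute f(4) = 5*(4) - 10 = 10.
|f(x) - f(4)| = |5x - 10 - (10)| = |5(x - 4)| = 5|x - 4|.
We need 5|x - 4| < 1/32, i.e. |x - 4| < 1/32 / 5 = 1/160.
So any delta <= 1/160 works. Conversely, if delta > 1/160, then x = 4 + 1/160 satisfies |x - 4| = 1/160 < delta but |f(x) - f(4)| = 5 * 1/160 = 1/32, which is not < 1/32; so no larger delta works.
Hence the largest such delta is 1/160.

1/160


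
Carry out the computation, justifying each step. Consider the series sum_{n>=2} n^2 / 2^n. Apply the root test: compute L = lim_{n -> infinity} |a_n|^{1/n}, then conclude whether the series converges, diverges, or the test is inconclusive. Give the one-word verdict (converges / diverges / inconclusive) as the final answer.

Let a_n denote the general term. Form |a_n|^(1/n) and simplify:
|a_n|^(1/n) = n^(2/n)/2
Take the limit as n -> infinity: L = 1/2.
Since L = 1/2 < 1, the root test implies convergence.

converges


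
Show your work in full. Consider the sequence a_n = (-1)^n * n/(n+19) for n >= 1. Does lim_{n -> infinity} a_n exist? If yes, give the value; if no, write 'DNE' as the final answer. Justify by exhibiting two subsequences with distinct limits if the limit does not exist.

Examine the behaviour of a_n along subsequences.
a_{2k} = 2k/(2k+19) -> 1. a_{2k+1} = -(2k+1)/(2k+20) -> -1.
Since these two subsequential limits are 1 and -1, distinct, the full sequence cannot converge (a convergent sequence has all subsequences tending to the same limit). So lim a_n does not exist.

DNE


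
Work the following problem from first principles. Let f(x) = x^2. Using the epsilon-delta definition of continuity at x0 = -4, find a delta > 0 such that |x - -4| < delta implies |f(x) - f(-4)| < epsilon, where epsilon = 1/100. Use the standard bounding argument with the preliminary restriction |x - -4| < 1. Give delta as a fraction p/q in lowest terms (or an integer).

Factor: |x^2 - (-4)^2| = |x - -4| * |x + -4|.
Impose |x - -4| < 1 first. Then |x + -4| = |(x - -4) + 2*(-4)| <= |x - -4| + 2*|-4| < 1 + 8 = 9.
So |x^2 - (-4)^2| < delta * 9.
We need delta * 9 <= 1/100, i.e. delta <= 1/100/9 = 1/900.
Since 1/900 < 1, this is tighter than 1; take delta = 1/900.
So delta = 1/900 works.

1/900


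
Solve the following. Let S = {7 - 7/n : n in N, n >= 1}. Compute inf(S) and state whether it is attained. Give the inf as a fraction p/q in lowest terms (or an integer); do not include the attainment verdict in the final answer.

Analysis:
- Values: 0, 7/2, 14/3, 21/4, ... strictly increasing.
- Minimum is 0 (n=1); inf = 0 (attained).
- 7 - 7/n -> 7 from below; sup = 7, not attained.
Conclusion: inf(S) = 0, attained in S.

0


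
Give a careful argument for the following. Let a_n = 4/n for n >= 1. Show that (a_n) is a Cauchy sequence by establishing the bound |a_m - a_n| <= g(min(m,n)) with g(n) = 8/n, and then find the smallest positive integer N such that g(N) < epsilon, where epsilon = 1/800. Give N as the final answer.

For any m, n >= 1, by the triangle inequality:
|a_m - a_n| = |4/m - 4/n| <= 4*1/m + 4*1/n <= 8/min(m,n).
So g(n) = 8/n bounds the Cauchy difference. Since g(n) -> 0, (a_n) is Cauchy.
Now solve g(N) < 1/800: 8/N < 1/800 <=> N > 8 / (1/800) = 6400.
The smallest integer strictly greater than 6400 is N = 6401.
Check: g(6401) = 8/6401 = 8/6401 < 1/800; g(6400) = 1/800 >= 1/800. So N = 6401.

6401


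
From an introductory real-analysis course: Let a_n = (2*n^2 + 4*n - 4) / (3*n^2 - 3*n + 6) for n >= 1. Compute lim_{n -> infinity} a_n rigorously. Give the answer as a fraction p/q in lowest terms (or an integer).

Divide numerator and denominator by n^2, the highest power:
numerator / n^2 = 2 + 4/n - 4/n^2
denominator / n^2 = 3 - 3/n + 6/n^2
As n -> infinity, all terms of the form c/n^k (k >= 1) tend to 0.
So numerator / n^2 -> 2 and denominator / n^2 -> 3.
Therefore lim a_n = 2/3.

2/3


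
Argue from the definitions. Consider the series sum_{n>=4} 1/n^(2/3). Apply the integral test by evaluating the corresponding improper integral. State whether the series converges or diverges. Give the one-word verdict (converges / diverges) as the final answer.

Let f(x) = x^(-2/3). Then f is positive, continuous, and decreasing on [4, infinity), so the integral test applies.
Compute the improper integral int_{4}^infinity f(x) dx:
  antiderivative F(x) = 3*x^(1/3).
  As x -> infinity, F(x) -> infinity (since p = 2/3 < 1).
  So the integral diverges. By the integral test, the series diverges.

diverges


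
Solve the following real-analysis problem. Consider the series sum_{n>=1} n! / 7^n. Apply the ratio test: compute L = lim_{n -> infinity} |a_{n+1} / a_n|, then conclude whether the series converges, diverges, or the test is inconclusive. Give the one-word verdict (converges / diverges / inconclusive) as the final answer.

Let a_n denote the general term. Form the ratio a_{n+1}/a_n and simplify:
a_{n+1}/a_n = n/7 + 1/7
Take the limit as n -> infinity: L = infinity.
Since L = infinity > 1 (or L = infinity), the ratio test implies the series diverges.

diverges


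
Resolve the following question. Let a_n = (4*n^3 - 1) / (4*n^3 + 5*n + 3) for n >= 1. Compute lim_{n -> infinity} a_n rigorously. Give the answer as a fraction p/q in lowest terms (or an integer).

Divide numerator and denominator by n^3, the highest power:
numerator / n^3 = 4 - 1/n^3
denominator / n^3 = 4 + 5/n^2 + 3/n^3
As n -> infinity, all terms of the form c/n^k (k >= 1) tend to 0.
So numerator / n^3 -> 4 and denominator / n^3 -> 4.
Therefore lim a_n = 1.

1


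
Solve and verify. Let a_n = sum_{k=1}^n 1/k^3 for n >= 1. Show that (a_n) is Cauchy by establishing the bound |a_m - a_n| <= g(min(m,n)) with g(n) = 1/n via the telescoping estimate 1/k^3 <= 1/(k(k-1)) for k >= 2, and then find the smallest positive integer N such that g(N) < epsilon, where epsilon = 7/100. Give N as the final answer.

For m > n >= 1: |a_m - a_n| = sum_{k=n+1}^m 1/k^3.
Use 1/k^3 <= 1/(k(k-1)) = 1/(k-1) - 1/k for k >= 2 (which holds since k^3 >= k^2 >= k(k-1) for k >= 2):
sum_{k=n+1}^m 1/k^3 <= sum_{k=n+1}^m (1/(k-1) - 1/k) = 1/n - 1/m <= 1/n.
By symmetry the same bound holds with n,m swapped, so |a_m - a_n| <= 1/min(m,n) = g(min(m,n)). Since g(n) -> 0, (a_n) is Cauchy.
Now solve g(N) < 7/100: 1/N < 7/100 <=> N > 1/(7/100) = 100/7.
The smallest integer strictly greater than 100/7 is N = 15.
Check: g(15) = 1/15 < 7/100; g(14) = 1/14 >= 7/100. So N = 15.

15


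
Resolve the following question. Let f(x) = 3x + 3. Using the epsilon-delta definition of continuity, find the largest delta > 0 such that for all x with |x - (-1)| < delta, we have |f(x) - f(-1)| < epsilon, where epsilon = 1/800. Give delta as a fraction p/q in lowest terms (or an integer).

We compute f(-1) = 3*(-1) + 3 = 0.
|f(x) - f(-1)| = |3x + 3 - (0)| = |3(x - (-1))| = 3|x - (-1)|.
We need 3|x - (-1)| < 1/800, i.e. |x - (-1)| < 1/800 / 3 = 1/2400.
So any delta <= 1/2400 works. Conversely, if delta > 1/2400, then x = -1 + 1/2400 satisfies |x - (-1)| = 1/2400 < delta but |f(x) - f(-1)| = 3 * 1/2400 = 1/800, which is not < 1/800; so no larger delta works.
Hence the largest such delta is 1/2400.

1/2400


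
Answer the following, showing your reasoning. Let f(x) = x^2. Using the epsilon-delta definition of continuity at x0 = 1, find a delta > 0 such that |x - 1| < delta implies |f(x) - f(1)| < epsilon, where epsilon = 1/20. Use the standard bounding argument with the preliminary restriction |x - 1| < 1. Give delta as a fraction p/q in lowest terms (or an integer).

Factor: |x^2 - (1)^2| = |x - 1| * |x + 1|.
Impose |x - 1| < 1 first. Then |x + 1| = |(x - 1) + 2*(1)| <= |x - 1| + 2*|1| < 1 + 2 = 3.
So |x^2 - (1)^2| < delta * 3.
We need delta * 3 <= 1/20, i.e. delta <= 1/20/3 = 1/60.
Since 1/60 < 1, this is tighter than 1; take delta = 1/60.
So delta = 1/60 works.

1/60


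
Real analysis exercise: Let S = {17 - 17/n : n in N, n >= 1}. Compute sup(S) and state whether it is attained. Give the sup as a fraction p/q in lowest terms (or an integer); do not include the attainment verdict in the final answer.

Analysis:
- Values: 0, 17/2, 34/3, 51/4, ... strictly increasing.
- Minimum is 0 (n=1); inf = 0 (attained).
- 17 - 17/n -> 17 from below; sup = 17, not attained.
Conclusion: sup(S) = 17, not attained in S.

17


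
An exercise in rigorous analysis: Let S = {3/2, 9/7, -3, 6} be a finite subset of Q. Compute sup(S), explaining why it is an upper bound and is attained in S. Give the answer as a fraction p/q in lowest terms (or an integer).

S is finite, so sup(S) = max(S).
Sorted decreasing:
6, 3/2, 9/7, -3
The extremum is 6.
For every x in S, x <= 6. And 6 is in S, so it is attained.
Therefore sup(S) = 6.

6


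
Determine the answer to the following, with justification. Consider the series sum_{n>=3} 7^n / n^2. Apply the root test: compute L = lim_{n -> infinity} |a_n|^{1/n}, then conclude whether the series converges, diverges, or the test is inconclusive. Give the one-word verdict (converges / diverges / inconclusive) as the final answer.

Let a_n denote the general term. Form |a_n|^(1/n) and simplify:
|a_n|^(1/n) = 7/n^(2/n)
Take the limit as n -> infinity: L = 7.
Since L = 7 > 1, the root test implies divergence.

diverges


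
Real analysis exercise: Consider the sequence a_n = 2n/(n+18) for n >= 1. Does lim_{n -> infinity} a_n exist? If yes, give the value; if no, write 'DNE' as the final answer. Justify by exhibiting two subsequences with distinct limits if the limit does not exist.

Examine the behaviour of a_n along subsequences.
Even-n subsequence a_{2k} = 2(2k)/(2k+18) -> 2. Odd-n subsequence a_{2k+1} = 2(2k+1)/(2k+19) -> 2. Both tend to 2, which suggests the limit is 2; verify directly.
|a_n - 2| = |2n - 2(n+18)| / (n+18) = 36/(n+18) < 36/n for every n >= 1.
Given epsilon > 0, choose a positive integer N > 36/epsilon. Then for all n >= N, |a_n - 2| < 36/n <= 36/N < epsilon.
So by the definition of the limit, lim a_n exists and equals 2.

2


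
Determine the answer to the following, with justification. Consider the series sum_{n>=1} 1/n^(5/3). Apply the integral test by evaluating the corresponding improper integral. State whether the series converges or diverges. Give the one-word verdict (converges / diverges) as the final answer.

Let f(x) = x^(-5/3). Then f is positive, continuous, and decreasing on [1, infinity), so the integral test applies.
Compute the improper integral int_{1}^infinity f(x) dx:
  antiderivative F(x) = -3/(2*x^(2/3)).
  As x -> infinity, F(x) -> 0 (since p = 5/3 > 1).
  So int = F(infinity) - F(1) = 0 - (-3/2) = 3/2.
  Finite, so by the integral test, the series converges.

converges


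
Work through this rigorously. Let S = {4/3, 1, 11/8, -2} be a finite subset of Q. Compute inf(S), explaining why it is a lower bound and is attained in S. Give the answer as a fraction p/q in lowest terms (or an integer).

S is finite, so inf(S) = min(S).
Sorted increasing:
-2, 1, 4/3, 11/8
The extremum is -2.
For every x in S, x >= -2. And -2 is in S, so it is attained.
Therefore inf(S) = -2.

-2


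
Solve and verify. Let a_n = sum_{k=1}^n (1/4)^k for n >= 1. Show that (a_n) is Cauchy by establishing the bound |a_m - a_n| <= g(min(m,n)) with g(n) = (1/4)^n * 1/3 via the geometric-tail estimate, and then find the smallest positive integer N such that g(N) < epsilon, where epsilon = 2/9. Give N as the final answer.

For m > n >= 1: |a_m - a_n| = sum_{k=n+1}^m (1/4)^k < sum_{k=n+1}^infinity (1/4)^k = (1/4)^(n+1) / (1 - 1/4) = (1/4)^n * (1/4) * (4/3) = (1/4)^n * 1/3.
So g(n) = (1/4)^n / 3. Since g(n) -> 0, (a_n) is Cauchy.
Now solve g(N) < 2/9: (1/4)^N / 3 < 2/9 <=> 4^N > 1 / (3 * 2/9) = 3/2.
Check powers of 4: 4^0 = 1 <= 3/2, 4^1 = 4 > 3/2.
So the smallest such N is 1. Check: g(1) = 1/(3 * 4) = 1/12 < 2/9.

1


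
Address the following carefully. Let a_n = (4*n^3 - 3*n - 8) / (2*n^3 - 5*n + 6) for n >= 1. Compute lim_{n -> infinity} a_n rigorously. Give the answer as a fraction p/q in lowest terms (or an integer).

Divide numerator and denominator by n^3, the highest power:
numerator / n^3 = 4 - 3/n^2 - 8/n^3
denominator / n^3 = 2 - 5/n^2 + 6/n^3
As n -> infinity, all terms of the form c/n^k (k >= 1) tend to 0.
So numerator / n^3 -> 4 and denominator / n^3 -> 2.
Therefore lim a_n = 2.

2


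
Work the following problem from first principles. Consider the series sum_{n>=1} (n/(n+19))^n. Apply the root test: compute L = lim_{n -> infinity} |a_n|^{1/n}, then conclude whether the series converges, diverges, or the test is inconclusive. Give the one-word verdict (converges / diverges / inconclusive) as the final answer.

Let a_n denote the general term. Form |a_n|^(1/n) and simplify:
|a_n|^(1/n) = n/(n + 19)
Take the limit as n -> infinity: L = 1.
Since L = 1, the root test is inconclusive. (In fact a_n = (n/(n+19))^n -> e^(-19) != 0, so the nth-term test shows divergence; but the root test itself gives no conclusion.)

inconclusive


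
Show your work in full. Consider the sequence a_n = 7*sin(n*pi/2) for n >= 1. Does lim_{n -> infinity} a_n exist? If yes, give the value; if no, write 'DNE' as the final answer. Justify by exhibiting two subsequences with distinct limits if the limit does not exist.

Examine the behaviour of a_n along subsequences.
a_{4k+1} = 7*sin(pi/2 + 2k*pi) = 7 -> 7. a_{4k+3} = 7*sin(3pi/2 + 2k*pi) = -7 -> -7.
Since these two subsequential limits are 7 and -7, distinct, the full sequence cannot converge (a convergent sequence has all subsequences tending to the same limit). So lim a_n does not exist.

DNE


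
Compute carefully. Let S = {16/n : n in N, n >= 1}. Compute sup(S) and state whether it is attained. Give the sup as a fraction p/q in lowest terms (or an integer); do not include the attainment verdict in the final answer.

Analysis:
- Values: 16, 8, 16/3, 4, ... strictly decreasing.
- The maximum is 16 (n=1); sup = 16 (attained).
- The set is bounded below by 0; 16/n -> 0 so 0 is the greatest lower bound.
- 0 is not in the set, so inf = 0 is not attained.
Conclusion: sup(S) = 16, attained in S.

16


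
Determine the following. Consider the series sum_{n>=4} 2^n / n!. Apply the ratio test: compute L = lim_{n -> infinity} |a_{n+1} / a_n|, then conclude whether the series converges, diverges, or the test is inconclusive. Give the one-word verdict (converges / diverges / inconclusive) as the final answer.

Let a_n denote the general term. Form the ratio a_{n+1}/a_n and simplify:
a_{n+1}/a_n = 2/(n + 1)
Take the limit as n -> infinity: L = 0.
Since L = 0 < 1, the ratio test implies the series converges.

converges


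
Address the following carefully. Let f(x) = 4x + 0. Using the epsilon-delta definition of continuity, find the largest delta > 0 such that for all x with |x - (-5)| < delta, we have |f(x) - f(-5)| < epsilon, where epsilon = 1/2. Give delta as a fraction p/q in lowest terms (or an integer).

We compute f(-5) = 4*(-5) + 0 = -20.
|f(x) - f(-5)| = |4x + 0 - (-20)| = |4(x - (-5))| = 4|x - (-5)|.
We need 4|x - (-5)| < 1/2, i.e. |x - (-5)| < 1/2 / 4 = 1/8.
So any delta <= 1/8 works. Conversely, if delta > 1/8, then x = -5 + 1/8 satisfies |x - (-5)| = 1/8 < delta but |f(x) - f(-5)| = 4 * 1/8 = 1/2, which is not < 1/2; so no larger delta works.
Hence the largest such delta is 1/8.

1/8


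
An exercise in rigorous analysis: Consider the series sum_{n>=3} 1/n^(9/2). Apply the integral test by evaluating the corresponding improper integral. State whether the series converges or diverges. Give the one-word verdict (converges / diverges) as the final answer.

Let f(x) = x^(-9/2). Then f is positive, continuous, and decreasing on [3, infinity), so the integral test applies.
Compute the improper integral int_{3}^infinity f(x) dx:
  antiderivative F(x) = -2/(7*x^(7/2)).
  As x -> infinity, F(x) -> 0 (since p = 9/2 > 1).
  So int = F(infinity) - F(3) = 0 - (-2*sqrt(3)/567) = 2*sqrt(3)/567.
  Finite, so by the integral test, the series converges.

converges


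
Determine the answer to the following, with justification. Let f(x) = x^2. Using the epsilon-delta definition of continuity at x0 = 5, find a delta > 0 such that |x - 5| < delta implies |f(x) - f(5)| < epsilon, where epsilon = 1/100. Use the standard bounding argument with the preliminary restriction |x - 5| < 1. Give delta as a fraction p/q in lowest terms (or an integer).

Factor: |x^2 - (5)^2| = |x - 5| * |x + 5|.
Impose |x - 5| < 1 first. Then |x + 5| = |(x - 5) + 2*(5)| <= |x - 5| + 2*|5| < 1 + 10 = 11.
So |x^2 - (5)^2| < delta * 11.
We need delta * 11 <= 1/100, i.e. delta <= 1/100/11 = 1/1100.
Since 1/1100 < 1, this is tighter than 1; take delta = 1/1100.
So delta = 1/1100 works.

1/1100


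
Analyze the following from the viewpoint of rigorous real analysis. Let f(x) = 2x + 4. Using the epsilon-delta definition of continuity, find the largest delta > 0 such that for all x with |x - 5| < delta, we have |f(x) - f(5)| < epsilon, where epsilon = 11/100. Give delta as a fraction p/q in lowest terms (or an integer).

We compute f(5) = 2*(5) + 4 = 14.
|f(x) - f(5)| = |2x + 4 - (14)| = |2(x - 5)| = 2|x - 5|.
We need 2|x - 5| < 11/100, i.e. |x - 5| < 11/100 / 2 = 11/200.
So any delta <= 11/200 works. Conversely, if delta > 11/200, then x = 5 + 11/200 satisfies |x - 5| = 11/200 < delta but |f(x) - f(5)| = 2 * 11/200 = 11/100, which is not < 11/100; so no larger delta works.
Hence the largest such delta is 11/200.

11/200


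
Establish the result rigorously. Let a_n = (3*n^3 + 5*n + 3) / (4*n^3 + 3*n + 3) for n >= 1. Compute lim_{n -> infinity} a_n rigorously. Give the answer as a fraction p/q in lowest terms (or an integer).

Divide numerator and denominator by n^3, the highest power:
numerator / n^3 = 3 + 5/n^2 + 3/n^3
denominator / n^3 = 4 + 3/n^2 + 3/n^3
As n -> infinity, all terms of the form c/n^k (k >= 1) tend to 0.
So numerator / n^3 -> 3 and denominator / n^3 -> 4.
Therefore lim a_n = 3/4.

3/4


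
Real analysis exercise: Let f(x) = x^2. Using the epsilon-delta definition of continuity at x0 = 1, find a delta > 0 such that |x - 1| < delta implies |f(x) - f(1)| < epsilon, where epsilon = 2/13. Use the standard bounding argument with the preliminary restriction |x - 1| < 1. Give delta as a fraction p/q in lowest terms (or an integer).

Factor: |x^2 - (1)^2| = |x - 1| * |x + 1|.
Impose |x - 1| < 1 first. Then |x + 1| = |(x - 1) + 2*(1)| <= |x - 1| + 2*|1| < 1 + 2 = 3.
So |x^2 - (1)^2| < delta * 3.
We need delta * 3 <= 2/13, i.e. delta <= 2/13/3 = 2/39.
Since 2/39 < 1, this is tighter than 1; take delta = 2/39.
So delta = 2/39 works.

2/39


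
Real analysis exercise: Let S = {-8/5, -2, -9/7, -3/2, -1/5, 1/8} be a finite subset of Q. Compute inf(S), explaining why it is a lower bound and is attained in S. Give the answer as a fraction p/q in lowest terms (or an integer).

S is finite, so inf(S) = min(S).
Sorted increasing:
-2, -8/5, -3/2, -9/7, -1/5, 1/8
The extremum is -2.
For every x in S, x >= -2. And -2 is in S, so it is attained.
Therefore inf(S) = -2.

-2


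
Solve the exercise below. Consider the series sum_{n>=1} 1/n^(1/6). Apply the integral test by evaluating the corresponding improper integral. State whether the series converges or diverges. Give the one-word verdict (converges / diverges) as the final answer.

Let f(x) = x^(-1/6). Then f is positive, continuous, and decreasing on [1, infinity), so the integral test applies.
Compute the improper integral int_{1}^infinity f(x) dx:
  antiderivative F(x) = 6*x^(5/6)/5.
  As x -> infinity, F(x) -> infinity (since p = 1/6 < 1).
  So the integral diverges. By the integral test, the series diverges.

diverges


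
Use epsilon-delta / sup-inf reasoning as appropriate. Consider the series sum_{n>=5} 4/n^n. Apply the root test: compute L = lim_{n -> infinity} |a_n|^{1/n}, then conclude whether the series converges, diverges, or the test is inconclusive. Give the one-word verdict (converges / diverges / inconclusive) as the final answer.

Let a_n denote the general term. Form |a_n|^(1/n) and simplify:
|a_n|^(1/n) = 2^(2/n)/n
Take the limit as n -> infinity: L = 0.
Since L = 0 < 1, the root test implies convergence.

converges


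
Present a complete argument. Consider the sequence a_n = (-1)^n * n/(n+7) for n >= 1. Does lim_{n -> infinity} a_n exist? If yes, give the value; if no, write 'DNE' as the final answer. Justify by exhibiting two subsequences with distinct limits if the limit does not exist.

Examine the behaviour of a_n along subsequences.
a_{2k} = 2k/(2k+7) -> 1. a_{2k+1} = -(2k+1)/(2k+8) -> -1.
Since these two subsequential limits are 1 and -1, distinct, the full sequence cannot converge (a convergent sequence has all subsequences tending to the same limit). So lim a_n does not exist.

DNE


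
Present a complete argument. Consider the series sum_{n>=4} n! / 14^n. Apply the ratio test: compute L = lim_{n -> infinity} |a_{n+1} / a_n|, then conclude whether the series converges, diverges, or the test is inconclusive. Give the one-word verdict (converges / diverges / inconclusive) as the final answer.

Let a_n denote the general term. Form the ratio a_{n+1}/a_n and simplify:
a_{n+1}/a_n = n/14 + 1/14
Take the limit as n -> infinity: L = infinity.
Since L = infinity > 1 (or L = infinity), the ratio test implies the series diverges.

diverges


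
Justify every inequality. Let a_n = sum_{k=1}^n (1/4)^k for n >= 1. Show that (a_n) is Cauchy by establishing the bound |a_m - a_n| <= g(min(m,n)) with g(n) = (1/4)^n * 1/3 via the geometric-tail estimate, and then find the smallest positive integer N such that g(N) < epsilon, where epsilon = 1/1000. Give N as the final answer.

For m > n >= 1: |a_m - a_n| = sum_{k=n+1}^m (1/4)^k < sum_{k=n+1}^infinity (1/4)^k = (1/4)^(n+1) / (1 - 1/4) = (1/4)^n * (1/4) * (4/3) = (1/4)^n * 1/3.
So g(n) = (1/4)^n / 3. Since g(n) -> 0, (a_n) is Cauchy.
Now solve g(N) < 1/1000: (1/4)^N / 3 < 1/1000 <=> 4^N > 1 / (3 * 1/1000) = 1000/3.
Check powers of 4: 4^4 = 256 <= 1000/3, 4^5 = 1024 > 1000/3.
So the smallest such N is 5. Check: g(5) = 1/(3 * 1024) = 1/3072 < 1/1000.

5


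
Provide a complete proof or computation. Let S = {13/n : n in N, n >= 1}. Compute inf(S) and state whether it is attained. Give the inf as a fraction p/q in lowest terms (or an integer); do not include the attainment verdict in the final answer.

Analysis:
- Values: 13, 13/2, 13/3, 13/4, ... strictly decreasing.
- The maximum is 13 (n=1); sup = 13 (attained).
- The set is bounded below by 0; 13/n -> 0 so 0 is the greatest lower bound.
- 0 is not in the set, so inf = 0 is not attained.
Conclusion: inf(S) = 0, not attained in S.

0


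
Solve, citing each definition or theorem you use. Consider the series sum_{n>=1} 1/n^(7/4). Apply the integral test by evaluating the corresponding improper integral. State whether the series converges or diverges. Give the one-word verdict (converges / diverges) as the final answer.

Let f(x) = x^(-7/4). Then f is positive, continuous, and decreasing on [1, infinity), so the integral test applies.
Compute the improper integral int_{1}^infinity f(x) dx:
  antiderivative F(x) = -4/(3*x^(3/4)).
  As x -> infinity, F(x) -> 0 (since p = 7/4 > 1).
  So int = F(infinity) - F(1) = 0 - (-4/3) = 4/3.
  Finite, so by the integral test, the series converges.

converges


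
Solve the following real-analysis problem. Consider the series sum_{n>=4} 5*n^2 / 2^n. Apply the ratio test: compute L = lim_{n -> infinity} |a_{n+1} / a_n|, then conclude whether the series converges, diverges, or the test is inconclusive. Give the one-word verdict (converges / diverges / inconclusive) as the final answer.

Let a_n denote the general term. Form the ratio a_{n+1}/a_n and simplify:
a_{n+1}/a_n = (n + 1)^2/(2*n^2)
Take the limit as n -> infinity: L = 1/2.
Since L = 1/2 < 1, the ratio test implies the series converges.

converges
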